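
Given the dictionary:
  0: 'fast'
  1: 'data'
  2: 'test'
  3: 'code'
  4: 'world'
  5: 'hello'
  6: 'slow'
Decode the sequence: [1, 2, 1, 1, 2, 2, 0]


Look up each index in the dictionary:
  1 -> 'data'
  2 -> 'test'
  1 -> 'data'
  1 -> 'data'
  2 -> 'test'
  2 -> 'test'
  0 -> 'fast'

Decoded: "data test data data test test fast"


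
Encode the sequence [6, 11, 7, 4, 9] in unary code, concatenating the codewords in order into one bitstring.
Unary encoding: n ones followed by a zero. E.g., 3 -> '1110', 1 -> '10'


Encode each number as n ones followed by a terminating 0:
  6 -> 1111110 (7 bits)
  11 -> 111111111110 (12 bits)
  7 -> 11111110 (8 bits)
  4 -> 11110 (5 bits)
  9 -> 1111111110 (10 bits)
Total length = 7 + 12 + 8 + 5 + 10 = 42 bits.

Unary([6, 11, 7, 4, 9]) = 111111011111111111011111110111101111111110 (42 bits)


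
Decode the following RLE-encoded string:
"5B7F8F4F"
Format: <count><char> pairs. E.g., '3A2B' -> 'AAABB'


Expanding each <count><char> pair:
  5B -> 'BBBBB'
  7F -> 'FFFFFFF'
  8F -> 'FFFFFFFF'
  4F -> 'FFFF'

Decoded = BBBBBFFFFFFFFFFFFFFFFFFF


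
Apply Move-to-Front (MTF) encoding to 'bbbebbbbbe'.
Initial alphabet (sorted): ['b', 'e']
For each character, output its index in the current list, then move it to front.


MTF encoding:
'b': index 0 in ['b', 'e'] -> ['b', 'e']
'b': index 0 in ['b', 'e'] -> ['b', 'e']
'b': index 0 in ['b', 'e'] -> ['b', 'e']
'e': index 1 in ['b', 'e'] -> ['e', 'b']
'b': index 1 in ['e', 'b'] -> ['b', 'e']
'b': index 0 in ['b', 'e'] -> ['b', 'e']
'b': index 0 in ['b', 'e'] -> ['b', 'e']
'b': index 0 in ['b', 'e'] -> ['b', 'e']
'b': index 0 in ['b', 'e'] -> ['b', 'e']
'e': index 1 in ['b', 'e'] -> ['e', 'b']


Output: [0, 0, 0, 1, 1, 0, 0, 0, 0, 1]


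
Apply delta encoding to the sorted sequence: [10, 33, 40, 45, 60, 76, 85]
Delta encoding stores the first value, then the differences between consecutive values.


First value: 10
Deltas:
  33 - 10 = 23
  40 - 33 = 7
  45 - 40 = 5
  60 - 45 = 15
  76 - 60 = 16
  85 - 76 = 9


Delta encoded: [10, 23, 7, 5, 15, 16, 9]


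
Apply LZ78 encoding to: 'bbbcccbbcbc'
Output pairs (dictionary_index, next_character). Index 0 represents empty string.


LZ78 encoding steps:
Dictionary: {0: ''}
Step 1: w='' (idx 0), next='b' -> output (0, 'b'), add 'b' as idx 1
Step 2: w='b' (idx 1), next='b' -> output (1, 'b'), add 'bb' as idx 2
Step 3: w='' (idx 0), next='c' -> output (0, 'c'), add 'c' as idx 3
Step 4: w='c' (idx 3), next='c' -> output (3, 'c'), add 'cc' as idx 4
Step 5: w='bb' (idx 2), next='c' -> output (2, 'c'), add 'bbc' as idx 5
Step 6: w='b' (idx 1), next='c' -> output (1, 'c'), add 'bc' as idx 6


Encoded: [(0, 'b'), (1, 'b'), (0, 'c'), (3, 'c'), (2, 'c'), (1, 'c')]


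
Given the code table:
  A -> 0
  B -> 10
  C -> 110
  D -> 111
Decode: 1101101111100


Decoding:
110 -> C
110 -> C
111 -> D
110 -> C
0 -> A


Result: CCDCA


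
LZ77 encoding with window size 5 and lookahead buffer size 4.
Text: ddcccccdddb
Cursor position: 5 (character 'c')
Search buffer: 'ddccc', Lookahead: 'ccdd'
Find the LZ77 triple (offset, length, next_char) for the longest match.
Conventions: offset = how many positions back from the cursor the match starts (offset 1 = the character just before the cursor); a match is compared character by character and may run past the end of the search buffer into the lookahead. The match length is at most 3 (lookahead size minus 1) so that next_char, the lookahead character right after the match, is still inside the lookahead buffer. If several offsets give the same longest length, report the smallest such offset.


Try each offset into the search buffer:
  offset=1 (pos 4, char 'c'): match length 2
  offset=2 (pos 3, char 'c'): match length 2
  offset=3 (pos 2, char 'c'): match length 2
  offset=4 (pos 1, char 'd'): match length 0
  offset=5 (pos 0, char 'd'): match length 0
Longest match has length 2, found at offsets 1, 2, 3; take the smallest, offset 1.
next_char = character at position 5 + 2 = 7 -> 'd'

Best match: offset=1, length=2 (matching 'cc' starting at position 4)
LZ77 triple: (1, 2, 'd')


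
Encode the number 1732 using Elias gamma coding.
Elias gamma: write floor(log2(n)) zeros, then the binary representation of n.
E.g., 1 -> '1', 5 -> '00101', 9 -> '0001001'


num_bits = floor(log2(1732)) + 1 = 11
leading_zeros = num_bits - 1 = 10
binary(1732) = 11011000100

Elias gamma(1732) = '0000000000' + '11011000100' = 000000000011011000100 (21 bits)


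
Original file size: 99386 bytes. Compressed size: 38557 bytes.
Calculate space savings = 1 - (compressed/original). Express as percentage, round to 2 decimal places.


ratio = compressed/original = 38557/99386 = 0.387952
savings = 1 - ratio = 1 - 0.387952 = 0.612048
as a percentage: 0.612048 * 100 = 61.2%

Space savings = 1 - 38557/99386 = 61.2%


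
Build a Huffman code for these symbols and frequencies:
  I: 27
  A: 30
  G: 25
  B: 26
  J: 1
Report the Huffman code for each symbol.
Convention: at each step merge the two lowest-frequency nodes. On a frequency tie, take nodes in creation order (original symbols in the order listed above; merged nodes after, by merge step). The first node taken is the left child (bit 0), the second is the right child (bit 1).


Huffman tree construction:
Step 1: Merge J(1) + G(25) = 26
Step 2: Merge B(26) + (J+G)(26) = 52
Step 3: Merge I(27) + A(30) = 57
Step 4: Merge (B+(J+G))(52) + (I+A)(57) = 109
Read each symbol's code off the tree from the root (left child = 0, right child = 1).

Codes:
  I: 10 (length 2)
  A: 11 (length 2)
  G: 011 (length 3)
  B: 00 (length 2)
  J: 010 (length 3)
Average code length: 244/109 = 2.2385 bits/symbol


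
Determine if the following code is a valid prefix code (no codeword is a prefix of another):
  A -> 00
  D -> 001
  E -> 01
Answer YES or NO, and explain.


Checking each pair (does one codeword prefix another?):
  A='00' vs D='001': prefix -- VIOLATION

NO -- this is NOT a valid prefix code. A (00) is a prefix of D (001).


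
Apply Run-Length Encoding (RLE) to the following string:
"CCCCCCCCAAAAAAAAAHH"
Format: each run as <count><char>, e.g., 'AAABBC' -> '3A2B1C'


Scanning runs left to right:
  i=0: run of 'C' x 8 -> '8C'
  i=8: run of 'A' x 9 -> '9A'
  i=17: run of 'H' x 2 -> '2H'

RLE = 8C9A2H


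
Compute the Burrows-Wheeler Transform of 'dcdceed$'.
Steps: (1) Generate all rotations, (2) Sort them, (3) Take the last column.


Rotations (sorted):
  0: $dcdceed -> last char: d
  1: cdceed$d -> last char: d
  2: ceed$dcd -> last char: d
  3: d$dcdcee -> last char: e
  4: dcdceed$ -> last char: $
  5: dceed$dc -> last char: c
  6: ed$dcdce -> last char: e
  7: eed$dcdc -> last char: c


BWT = ddde$cec


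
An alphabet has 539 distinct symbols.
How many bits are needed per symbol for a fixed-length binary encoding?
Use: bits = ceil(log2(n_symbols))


log2(539) = 9.0741
Bracket: 2^9 = 512 < 539 <= 2^10 = 1024
So ceil(log2(539)) = 10

bits = ceil(log2(539)) = ceil(9.0741) = 10 bits


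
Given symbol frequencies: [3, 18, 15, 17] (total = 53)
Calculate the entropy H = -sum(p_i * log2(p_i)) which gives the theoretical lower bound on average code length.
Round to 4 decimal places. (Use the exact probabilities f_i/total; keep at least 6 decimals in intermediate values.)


Per-symbol terms -p_i * log2(p_i) with p_i = f_i/53:
  p = 3/53 = 0.056604: log2(p) = -4.142958, -p*log2(p) = 0.234507
  p = 18/53 = 0.339623: log2(p) = -1.557995, -p*log2(p) = 0.529131
  p = 15/53 = 0.283019: log2(p) = -1.821030, -p*log2(p) = 0.515386
  p = 17/53 = 0.320755: log2(p) = -1.640458, -p*log2(p) = 0.526185
H = 0.234507 + 0.529131 + 0.515386 + 0.526185 = 1.805209

H = 1.8052 bits/symbol


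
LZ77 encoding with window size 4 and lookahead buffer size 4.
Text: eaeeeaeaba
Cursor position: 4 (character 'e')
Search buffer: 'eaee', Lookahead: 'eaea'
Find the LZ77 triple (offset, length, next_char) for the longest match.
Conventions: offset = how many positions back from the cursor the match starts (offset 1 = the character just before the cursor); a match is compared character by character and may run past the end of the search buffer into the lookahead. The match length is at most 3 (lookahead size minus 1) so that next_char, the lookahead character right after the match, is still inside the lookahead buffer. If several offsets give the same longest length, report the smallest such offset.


Try each offset into the search buffer:
  offset=1 (pos 3, char 'e'): match length 1
  offset=2 (pos 2, char 'e'): match length 1
  offset=3 (pos 1, char 'a'): match length 0
  offset=4 (pos 0, char 'e'): match length 3
Longest match has length 3 at offset 4.
next_char = character at position 4 + 3 = 7 -> 'a'

Best match: offset=4, length=3 (matching 'eae' starting at position 0)
LZ77 triple: (4, 3, 'a')


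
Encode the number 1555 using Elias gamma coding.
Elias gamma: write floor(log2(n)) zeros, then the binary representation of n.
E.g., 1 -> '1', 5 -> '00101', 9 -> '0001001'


num_bits = floor(log2(1555)) + 1 = 11
leading_zeros = num_bits - 1 = 10
binary(1555) = 11000010011

Elias gamma(1555) = '0000000000' + '11000010011' = 000000000011000010011 (21 bits)


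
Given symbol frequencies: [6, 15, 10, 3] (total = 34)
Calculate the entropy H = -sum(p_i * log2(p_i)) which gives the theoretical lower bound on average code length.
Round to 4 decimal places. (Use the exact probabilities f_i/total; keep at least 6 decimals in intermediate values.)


Per-symbol terms -p_i * log2(p_i) with p_i = f_i/34:
  p = 6/34 = 0.176471: log2(p) = -2.502500, -p*log2(p) = 0.441618
  p = 15/34 = 0.441176: log2(p) = -1.180572, -p*log2(p) = 0.520841
  p = 10/34 = 0.294118: log2(p) = -1.765535, -p*log2(p) = 0.519275
  p = 3/34 = 0.088235: log2(p) = -3.502500, -p*log2(p) = 0.309044
H = 0.441618 + 0.520841 + 0.519275 + 0.309044 = 1.790778

H = 1.7908 bits/symbol


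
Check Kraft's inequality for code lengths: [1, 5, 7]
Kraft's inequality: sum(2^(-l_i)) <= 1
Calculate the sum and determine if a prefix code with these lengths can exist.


Sum = 2^(-1) + 2^(-5) + 2^(-7)
    = 0.5 + 0.03125 + 0.0078125
    = 69/128 = 0.5390625
Since 0.5390625 <= 1, Kraft's inequality IS satisfied.
A prefix code with these lengths CAN exist.

Kraft sum = 0.5390625. Satisfied.


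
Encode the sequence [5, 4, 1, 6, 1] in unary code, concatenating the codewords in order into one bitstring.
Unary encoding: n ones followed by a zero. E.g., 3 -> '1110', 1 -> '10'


Encode each number as n ones followed by a terminating 0:
  5 -> 111110 (6 bits)
  4 -> 11110 (5 bits)
  1 -> 10 (2 bits)
  6 -> 1111110 (7 bits)
  1 -> 10 (2 bits)
Total length = 6 + 5 + 2 + 7 + 2 = 22 bits.

Unary([5, 4, 1, 6, 1]) = 1111101111010111111010 (22 bits)


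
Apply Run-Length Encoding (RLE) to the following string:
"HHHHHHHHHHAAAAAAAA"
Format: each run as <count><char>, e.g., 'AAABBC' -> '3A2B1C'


Scanning runs left to right:
  i=0: run of 'H' x 10 -> '10H'
  i=10: run of 'A' x 8 -> '8A'

RLE = 10H8A


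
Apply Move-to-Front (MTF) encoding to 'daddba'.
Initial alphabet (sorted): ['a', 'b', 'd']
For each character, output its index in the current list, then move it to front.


MTF encoding:
'd': index 2 in ['a', 'b', 'd'] -> ['d', 'a', 'b']
'a': index 1 in ['d', 'a', 'b'] -> ['a', 'd', 'b']
'd': index 1 in ['a', 'd', 'b'] -> ['d', 'a', 'b']
'd': index 0 in ['d', 'a', 'b'] -> ['d', 'a', 'b']
'b': index 2 in ['d', 'a', 'b'] -> ['b', 'd', 'a']
'a': index 2 in ['b', 'd', 'a'] -> ['a', 'b', 'd']


Output: [2, 1, 1, 0, 2, 2]


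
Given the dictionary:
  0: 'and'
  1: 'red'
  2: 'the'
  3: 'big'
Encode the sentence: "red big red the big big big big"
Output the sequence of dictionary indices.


Look up each word in the dictionary:
  'red' -> 1
  'big' -> 3
  'red' -> 1
  'the' -> 2
  'big' -> 3
  'big' -> 3
  'big' -> 3
  'big' -> 3

Encoded: [1, 3, 1, 2, 3, 3, 3, 3]


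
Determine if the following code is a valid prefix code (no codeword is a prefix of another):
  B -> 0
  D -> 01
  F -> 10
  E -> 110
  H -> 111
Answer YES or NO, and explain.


Checking each pair (does one codeword prefix another?):
  B='0' vs D='01': prefix -- VIOLATION

NO -- this is NOT a valid prefix code. B (0) is a prefix of D (01).


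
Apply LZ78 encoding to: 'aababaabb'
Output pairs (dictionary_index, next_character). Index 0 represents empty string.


LZ78 encoding steps:
Dictionary: {0: ''}
Step 1: w='' (idx 0), next='a' -> output (0, 'a'), add 'a' as idx 1
Step 2: w='a' (idx 1), next='b' -> output (1, 'b'), add 'ab' as idx 2
Step 3: w='ab' (idx 2), next='a' -> output (2, 'a'), add 'aba' as idx 3
Step 4: w='ab' (idx 2), next='b' -> output (2, 'b'), add 'abb' as idx 4


Encoded: [(0, 'a'), (1, 'b'), (2, 'a'), (2, 'b')]


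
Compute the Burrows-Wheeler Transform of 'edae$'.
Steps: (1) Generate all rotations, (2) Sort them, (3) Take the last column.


Rotations (sorted):
  0: $edae -> last char: e
  1: ae$ed -> last char: d
  2: dae$e -> last char: e
  3: e$eda -> last char: a
  4: edae$ -> last char: $


BWT = edea$


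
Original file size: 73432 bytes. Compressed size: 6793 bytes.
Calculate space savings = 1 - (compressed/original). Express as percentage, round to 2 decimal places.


ratio = compressed/original = 6793/73432 = 0.092507
savings = 1 - ratio = 1 - 0.092507 = 0.907493
as a percentage: 0.907493 * 100 = 90.75%

Space savings = 1 - 6793/73432 = 90.75%


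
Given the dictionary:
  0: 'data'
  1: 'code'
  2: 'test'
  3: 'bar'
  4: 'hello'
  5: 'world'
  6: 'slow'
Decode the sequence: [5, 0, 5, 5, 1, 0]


Look up each index in the dictionary:
  5 -> 'world'
  0 -> 'data'
  5 -> 'world'
  5 -> 'world'
  1 -> 'code'
  0 -> 'data'

Decoded: "world data world world code data"


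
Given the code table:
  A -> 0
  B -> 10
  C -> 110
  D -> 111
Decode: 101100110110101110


Decoding:
10 -> B
110 -> C
0 -> A
110 -> C
110 -> C
10 -> B
111 -> D
0 -> A


Result: BCACCBDA


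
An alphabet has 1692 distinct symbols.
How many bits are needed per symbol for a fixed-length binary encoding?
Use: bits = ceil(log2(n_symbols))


log2(1692) = 10.7245
Bracket: 2^10 = 1024 < 1692 <= 2^11 = 2048
So ceil(log2(1692)) = 11

bits = ceil(log2(1692)) = ceil(10.7245) = 11 bits


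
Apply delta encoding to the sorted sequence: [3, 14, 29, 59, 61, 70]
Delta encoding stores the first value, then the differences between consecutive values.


First value: 3
Deltas:
  14 - 3 = 11
  29 - 14 = 15
  59 - 29 = 30
  61 - 59 = 2
  70 - 61 = 9


Delta encoded: [3, 11, 15, 30, 2, 9]


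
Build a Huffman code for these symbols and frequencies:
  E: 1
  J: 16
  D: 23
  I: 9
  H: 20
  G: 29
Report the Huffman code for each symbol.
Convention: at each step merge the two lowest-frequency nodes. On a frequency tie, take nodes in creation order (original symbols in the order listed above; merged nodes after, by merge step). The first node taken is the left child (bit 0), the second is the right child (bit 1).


Huffman tree construction:
Step 1: Merge E(1) + I(9) = 10
Step 2: Merge (E+I)(10) + J(16) = 26
Step 3: Merge H(20) + D(23) = 43
Step 4: Merge ((E+I)+J)(26) + G(29) = 55
Step 5: Merge (H+D)(43) + (((E+I)+J)+G)(55) = 98
Read each symbol's code off the tree from the root (left child = 0, right child = 1).

Codes:
  E: 1000 (length 4)
  J: 101 (length 3)
  D: 01 (length 2)
  I: 1001 (length 4)
  H: 00 (length 2)
  G: 11 (length 2)
Average code length: 232/98 = 2.3673 bits/symbol


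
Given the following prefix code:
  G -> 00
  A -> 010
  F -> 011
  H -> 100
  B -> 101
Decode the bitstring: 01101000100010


Decoding step by step:
Bits 011 -> F
Bits 010 -> A
Bits 00 -> G
Bits 100 -> H
Bits 010 -> A


Decoded message: FAGHA


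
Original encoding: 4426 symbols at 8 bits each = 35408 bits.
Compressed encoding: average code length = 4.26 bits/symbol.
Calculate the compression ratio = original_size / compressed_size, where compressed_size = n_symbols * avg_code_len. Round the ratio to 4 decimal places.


original_size = n_symbols * orig_bits = 4426 * 8 = 35408 bits
compressed_size = n_symbols * avg_code_len = 4426 * 4.26 = 18854.76 bits
ratio = original_size / compressed_size = 35408 / 18854.76 = 1.8779

Compression ratio = 1.8779


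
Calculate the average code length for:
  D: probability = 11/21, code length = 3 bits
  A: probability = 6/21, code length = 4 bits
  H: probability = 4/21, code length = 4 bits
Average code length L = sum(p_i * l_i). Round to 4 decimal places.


Weighted contributions p_i * l_i:
  D: (11/21) * 3 = 33/21
  A: (6/21) * 4 = 24/21
  H: (4/21) * 4 = 16/21
Sum = (33 + 24 + 16)/21 = 73/21

L = 73/21 = 3.4762 bits/symbol


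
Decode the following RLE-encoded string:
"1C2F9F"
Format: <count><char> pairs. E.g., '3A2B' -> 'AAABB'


Expanding each <count><char> pair:
  1C -> 'C'
  2F -> 'FF'
  9F -> 'FFFFFFFFF'

Decoded = CFFFFFFFFFFF


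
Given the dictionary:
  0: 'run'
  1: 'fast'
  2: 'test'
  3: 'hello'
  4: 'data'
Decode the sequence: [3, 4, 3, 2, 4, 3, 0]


Look up each index in the dictionary:
  3 -> 'hello'
  4 -> 'data'
  3 -> 'hello'
  2 -> 'test'
  4 -> 'data'
  3 -> 'hello'
  0 -> 'run'

Decoded: "hello data hello test data hello run"


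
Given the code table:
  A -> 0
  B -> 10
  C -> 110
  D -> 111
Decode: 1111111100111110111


Decoding:
111 -> D
111 -> D
110 -> C
0 -> A
111 -> D
110 -> C
111 -> D


Result: DDCADCD


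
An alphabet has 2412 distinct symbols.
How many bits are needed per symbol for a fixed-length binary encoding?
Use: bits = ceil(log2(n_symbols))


log2(2412) = 11.236
Bracket: 2^11 = 2048 < 2412 <= 2^12 = 4096
So ceil(log2(2412)) = 12

bits = ceil(log2(2412)) = ceil(11.236) = 12 bits


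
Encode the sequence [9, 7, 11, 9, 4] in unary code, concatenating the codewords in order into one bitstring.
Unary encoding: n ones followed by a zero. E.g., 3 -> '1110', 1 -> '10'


Encode each number as n ones followed by a terminating 0:
  9 -> 1111111110 (10 bits)
  7 -> 11111110 (8 bits)
  11 -> 111111111110 (12 bits)
  9 -> 1111111110 (10 bits)
  4 -> 11110 (5 bits)
Total length = 10 + 8 + 12 + 10 + 5 = 45 bits.

Unary([9, 7, 11, 9, 4]) = 111111111011111110111111111110111111111011110 (45 bits)


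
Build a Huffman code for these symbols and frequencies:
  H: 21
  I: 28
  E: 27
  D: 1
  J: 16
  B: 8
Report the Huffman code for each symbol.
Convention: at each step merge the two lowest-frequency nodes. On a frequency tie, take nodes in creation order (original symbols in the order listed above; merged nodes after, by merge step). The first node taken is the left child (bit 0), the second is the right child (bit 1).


Huffman tree construction:
Step 1: Merge D(1) + B(8) = 9
Step 2: Merge (D+B)(9) + J(16) = 25
Step 3: Merge H(21) + ((D+B)+J)(25) = 46
Step 4: Merge E(27) + I(28) = 55
Step 5: Merge (H+((D+B)+J))(46) + (E+I)(55) = 101
Read each symbol's code off the tree from the root (left child = 0, right child = 1).

Codes:
  H: 00 (length 2)
  I: 11 (length 2)
  E: 10 (length 2)
  D: 0100 (length 4)
  J: 011 (length 3)
  B: 0101 (length 4)
Average code length: 236/101 = 2.3366 bits/symbol


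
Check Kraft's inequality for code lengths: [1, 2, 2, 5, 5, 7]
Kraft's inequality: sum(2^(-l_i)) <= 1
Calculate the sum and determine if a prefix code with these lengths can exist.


Sum = 2^(-1) + 2^(-2) + 2^(-2) + 2^(-5) + 2^(-5) + 2^(-7)
    = 0.5 + 0.25 + 0.25 + 0.03125 + 0.03125 + 0.0078125
    = 137/128 = 1.0703125
Since 1.0703125 > 1, Kraft's inequality is NOT satisfied.
A prefix code with these lengths CANNOT exist.

Kraft sum = 1.0703125. Not satisfied.


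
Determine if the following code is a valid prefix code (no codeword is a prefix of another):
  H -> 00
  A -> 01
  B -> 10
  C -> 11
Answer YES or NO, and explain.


Checking each pair (does one codeword prefix another?):
  H='00' vs A='01': no prefix
  H='00' vs B='10': no prefix
  H='00' vs C='11': no prefix
  A='01' vs H='00': no prefix
  A='01' vs B='10': no prefix
  A='01' vs C='11': no prefix
  B='10' vs H='00': no prefix
  B='10' vs A='01': no prefix
  B='10' vs C='11': no prefix
  C='11' vs H='00': no prefix
  C='11' vs A='01': no prefix
  C='11' vs B='10': no prefix
No violation found over all pairs.

YES -- this is a valid prefix code. No codeword is a prefix of any other codeword.


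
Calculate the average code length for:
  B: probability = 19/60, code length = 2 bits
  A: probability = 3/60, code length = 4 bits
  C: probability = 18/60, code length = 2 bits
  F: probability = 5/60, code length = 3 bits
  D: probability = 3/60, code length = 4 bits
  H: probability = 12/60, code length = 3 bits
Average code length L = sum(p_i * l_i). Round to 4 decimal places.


Weighted contributions p_i * l_i:
  B: (19/60) * 2 = 38/60
  A: (3/60) * 4 = 12/60
  C: (18/60) * 2 = 36/60
  F: (5/60) * 3 = 15/60
  D: (3/60) * 4 = 12/60
  H: (12/60) * 3 = 36/60
Sum = (38 + 12 + 36 + 15 + 12 + 36)/60 = 149/60

L = 149/60 = 2.4833 bits/symbol


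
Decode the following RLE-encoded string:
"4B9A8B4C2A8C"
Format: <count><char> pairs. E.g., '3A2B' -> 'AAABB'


Expanding each <count><char> pair:
  4B -> 'BBBB'
  9A -> 'AAAAAAAAA'
  8B -> 'BBBBBBBB'
  4C -> 'CCCC'
  2A -> 'AA'
  8C -> 'CCCCCCCC'

Decoded = BBBBAAAAAAAAABBBBBBBBCCCCAACCCCCCCC


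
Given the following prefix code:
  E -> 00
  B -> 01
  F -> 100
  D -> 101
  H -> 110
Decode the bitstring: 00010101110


Decoding step by step:
Bits 00 -> E
Bits 01 -> B
Bits 01 -> B
Bits 01 -> B
Bits 110 -> H


Decoded message: EBBBH


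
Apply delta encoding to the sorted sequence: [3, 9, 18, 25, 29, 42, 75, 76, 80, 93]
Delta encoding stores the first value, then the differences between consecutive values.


First value: 3
Deltas:
  9 - 3 = 6
  18 - 9 = 9
  25 - 18 = 7
  29 - 25 = 4
  42 - 29 = 13
  75 - 42 = 33
  76 - 75 = 1
  80 - 76 = 4
  93 - 80 = 13


Delta encoded: [3, 6, 9, 7, 4, 13, 33, 1, 4, 13]


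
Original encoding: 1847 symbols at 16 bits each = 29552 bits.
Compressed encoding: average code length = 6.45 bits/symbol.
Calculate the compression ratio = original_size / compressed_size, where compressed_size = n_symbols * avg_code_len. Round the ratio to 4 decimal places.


original_size = n_symbols * orig_bits = 1847 * 16 = 29552 bits
compressed_size = n_symbols * avg_code_len = 1847 * 6.45 = 11913.15 bits
ratio = original_size / compressed_size = 29552 / 11913.15 = 2.4806

Compression ratio = 2.4806


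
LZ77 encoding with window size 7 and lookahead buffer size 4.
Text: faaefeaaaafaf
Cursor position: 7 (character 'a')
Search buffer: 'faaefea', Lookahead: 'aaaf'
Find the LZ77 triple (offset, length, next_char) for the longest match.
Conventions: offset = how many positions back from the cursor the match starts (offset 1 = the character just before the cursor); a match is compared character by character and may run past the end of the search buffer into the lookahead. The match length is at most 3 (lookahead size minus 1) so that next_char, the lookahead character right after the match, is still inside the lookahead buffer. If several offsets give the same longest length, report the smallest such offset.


Try each offset into the search buffer:
  offset=1 (pos 6, char 'a'): match length 3
  offset=2 (pos 5, char 'e'): match length 0
  offset=3 (pos 4, char 'f'): match length 0
  offset=4 (pos 3, char 'e'): match length 0
  offset=5 (pos 2, char 'a'): match length 1
  offset=6 (pos 1, char 'a'): match length 2
  offset=7 (pos 0, char 'f'): match length 0
Longest match has length 3 at offset 1.
next_char = character at position 7 + 3 = 10 -> 'f'

Best match: offset=1, length=3 (matching 'aaa' starting at position 6)
LZ77 triple: (1, 3, 'f')


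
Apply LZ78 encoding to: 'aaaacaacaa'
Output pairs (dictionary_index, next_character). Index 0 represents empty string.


LZ78 encoding steps:
Dictionary: {0: ''}
Step 1: w='' (idx 0), next='a' -> output (0, 'a'), add 'a' as idx 1
Step 2: w='a' (idx 1), next='a' -> output (1, 'a'), add 'aa' as idx 2
Step 3: w='a' (idx 1), next='c' -> output (1, 'c'), add 'ac' as idx 3
Step 4: w='aa' (idx 2), next='c' -> output (2, 'c'), add 'aac' as idx 4
Step 5: w='aa' (idx 2), end of input -> output (2, '')


Encoded: [(0, 'a'), (1, 'a'), (1, 'c'), (2, 'c'), (2, '')]


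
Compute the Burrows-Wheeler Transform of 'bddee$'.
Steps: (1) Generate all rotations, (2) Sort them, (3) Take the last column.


Rotations (sorted):
  0: $bddee -> last char: e
  1: bddee$ -> last char: $
  2: ddee$b -> last char: b
  3: dee$bd -> last char: d
  4: e$bdde -> last char: e
  5: ee$bdd -> last char: d


BWT = e$bded


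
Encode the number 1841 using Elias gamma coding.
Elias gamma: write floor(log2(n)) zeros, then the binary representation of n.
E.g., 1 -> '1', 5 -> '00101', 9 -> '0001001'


num_bits = floor(log2(1841)) + 1 = 11
leading_zeros = num_bits - 1 = 10
binary(1841) = 11100110001

Elias gamma(1841) = '0000000000' + '11100110001' = 000000000011100110001 (21 bits)


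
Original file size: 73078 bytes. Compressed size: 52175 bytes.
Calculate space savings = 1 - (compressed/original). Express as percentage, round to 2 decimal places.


ratio = compressed/original = 52175/73078 = 0.713963
savings = 1 - ratio = 1 - 0.713963 = 0.286037
as a percentage: 0.286037 * 100 = 28.6%

Space savings = 1 - 52175/73078 = 28.6%


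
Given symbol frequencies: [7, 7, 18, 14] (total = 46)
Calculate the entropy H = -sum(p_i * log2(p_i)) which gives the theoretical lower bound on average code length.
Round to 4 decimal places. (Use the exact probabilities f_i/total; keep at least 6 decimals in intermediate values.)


Per-symbol terms -p_i * log2(p_i) with p_i = f_i/46:
  p = 7/46 = 0.152174: log2(p) = -2.716207, -p*log2(p) = 0.413336
  p = 7/46 = 0.152174: log2(p) = -2.716207, -p*log2(p) = 0.413336
  p = 18/46 = 0.391304: log2(p) = -1.353637, -p*log2(p) = 0.529684
  p = 14/46 = 0.304348: log2(p) = -1.716207, -p*log2(p) = 0.522324
H = 0.413336 + 0.413336 + 0.529684 + 0.522324 = 1.878680

H = 1.8787 bits/symbol


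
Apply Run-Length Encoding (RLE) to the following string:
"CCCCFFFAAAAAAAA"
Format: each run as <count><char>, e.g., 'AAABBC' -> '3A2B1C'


Scanning runs left to right:
  i=0: run of 'C' x 4 -> '4C'
  i=4: run of 'F' x 3 -> '3F'
  i=7: run of 'A' x 8 -> '8A'

RLE = 4C3F8A


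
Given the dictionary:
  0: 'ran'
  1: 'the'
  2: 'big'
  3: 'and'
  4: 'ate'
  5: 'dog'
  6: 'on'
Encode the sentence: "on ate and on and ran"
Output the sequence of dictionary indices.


Look up each word in the dictionary:
  'on' -> 6
  'ate' -> 4
  'and' -> 3
  'on' -> 6
  'and' -> 3
  'ran' -> 0

Encoded: [6, 4, 3, 6, 3, 0]


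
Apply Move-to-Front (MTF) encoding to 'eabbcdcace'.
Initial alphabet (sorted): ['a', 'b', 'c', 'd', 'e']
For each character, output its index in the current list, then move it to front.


MTF encoding:
'e': index 4 in ['a', 'b', 'c', 'd', 'e'] -> ['e', 'a', 'b', 'c', 'd']
'a': index 1 in ['e', 'a', 'b', 'c', 'd'] -> ['a', 'e', 'b', 'c', 'd']
'b': index 2 in ['a', 'e', 'b', 'c', 'd'] -> ['b', 'a', 'e', 'c', 'd']
'b': index 0 in ['b', 'a', 'e', 'c', 'd'] -> ['b', 'a', 'e', 'c', 'd']
'c': index 3 in ['b', 'a', 'e', 'c', 'd'] -> ['c', 'b', 'a', 'e', 'd']
'd': index 4 in ['c', 'b', 'a', 'e', 'd'] -> ['d', 'c', 'b', 'a', 'e']
'c': index 1 in ['d', 'c', 'b', 'a', 'e'] -> ['c', 'd', 'b', 'a', 'e']
'a': index 3 in ['c', 'd', 'b', 'a', 'e'] -> ['a', 'c', 'd', 'b', 'e']
'c': index 1 in ['a', 'c', 'd', 'b', 'e'] -> ['c', 'a', 'd', 'b', 'e']
'e': index 4 in ['c', 'a', 'd', 'b', 'e'] -> ['e', 'c', 'a', 'd', 'b']


Output: [4, 1, 2, 0, 3, 4, 1, 3, 1, 4]


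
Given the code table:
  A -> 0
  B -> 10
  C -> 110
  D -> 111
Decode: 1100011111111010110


Decoding:
110 -> C
0 -> A
0 -> A
111 -> D
111 -> D
110 -> C
10 -> B
110 -> C


Result: CAADDCBC


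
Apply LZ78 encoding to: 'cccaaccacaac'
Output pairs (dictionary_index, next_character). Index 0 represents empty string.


LZ78 encoding steps:
Dictionary: {0: ''}
Step 1: w='' (idx 0), next='c' -> output (0, 'c'), add 'c' as idx 1
Step 2: w='c' (idx 1), next='c' -> output (1, 'c'), add 'cc' as idx 2
Step 3: w='' (idx 0), next='a' -> output (0, 'a'), add 'a' as idx 3
Step 4: w='a' (idx 3), next='c' -> output (3, 'c'), add 'ac' as idx 4
Step 5: w='c' (idx 1), next='a' -> output (1, 'a'), add 'ca' as idx 5
Step 6: w='ca' (idx 5), next='a' -> output (5, 'a'), add 'caa' as idx 6
Step 7: w='c' (idx 1), end of input -> output (1, '')


Encoded: [(0, 'c'), (1, 'c'), (0, 'a'), (3, 'c'), (1, 'a'), (5, 'a'), (1, '')]


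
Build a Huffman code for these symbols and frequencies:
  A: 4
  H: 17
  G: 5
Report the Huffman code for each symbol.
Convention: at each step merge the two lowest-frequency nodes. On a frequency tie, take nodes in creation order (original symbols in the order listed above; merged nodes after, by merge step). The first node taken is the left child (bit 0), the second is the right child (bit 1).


Huffman tree construction:
Step 1: Merge A(4) + G(5) = 9
Step 2: Merge (A+G)(9) + H(17) = 26
Read each symbol's code off the tree from the root (left child = 0, right child = 1).

Codes:
  A: 00 (length 2)
  H: 1 (length 1)
  G: 01 (length 2)
Average code length: 35/26 = 1.3462 bits/symbol


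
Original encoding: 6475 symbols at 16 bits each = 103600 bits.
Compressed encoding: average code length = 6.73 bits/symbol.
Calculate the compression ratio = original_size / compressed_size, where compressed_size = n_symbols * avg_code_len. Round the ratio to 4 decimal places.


original_size = n_symbols * orig_bits = 6475 * 16 = 103600 bits
compressed_size = n_symbols * avg_code_len = 6475 * 6.73 = 43576.75 bits
ratio = original_size / compressed_size = 103600 / 43576.75 = 2.3774

Compression ratio = 2.3774


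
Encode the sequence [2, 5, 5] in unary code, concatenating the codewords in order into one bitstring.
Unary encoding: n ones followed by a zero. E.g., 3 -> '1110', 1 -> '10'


Encode each number as n ones followed by a terminating 0:
  2 -> 110 (3 bits)
  5 -> 111110 (6 bits)
  5 -> 111110 (6 bits)
Total length = 3 + 6 + 6 = 15 bits.

Unary([2, 5, 5]) = 110111110111110 (15 bits)


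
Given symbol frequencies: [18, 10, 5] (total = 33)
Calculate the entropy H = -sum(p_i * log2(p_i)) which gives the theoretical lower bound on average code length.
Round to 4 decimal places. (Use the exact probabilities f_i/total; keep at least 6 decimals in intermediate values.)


Per-symbol terms -p_i * log2(p_i) with p_i = f_i/33:
  p = 18/33 = 0.545455: log2(p) = -0.874469, -p*log2(p) = 0.476983
  p = 10/33 = 0.303030: log2(p) = -1.722466, -p*log2(p) = 0.521959
  p = 5/33 = 0.151515: log2(p) = -2.722466, -p*log2(p) = 0.412495
H = 0.476983 + 0.521959 + 0.412495 = 1.411437

H = 1.4114 bits/symbol


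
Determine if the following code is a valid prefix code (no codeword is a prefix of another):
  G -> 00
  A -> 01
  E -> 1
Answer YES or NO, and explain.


Checking each pair (does one codeword prefix another?):
  G='00' vs A='01': no prefix
  G='00' vs E='1': no prefix
  A='01' vs G='00': no prefix
  A='01' vs E='1': no prefix
  E='1' vs G='00': no prefix
  E='1' vs A='01': no prefix
No violation found over all pairs.

YES -- this is a valid prefix code. No codeword is a prefix of any other codeword.


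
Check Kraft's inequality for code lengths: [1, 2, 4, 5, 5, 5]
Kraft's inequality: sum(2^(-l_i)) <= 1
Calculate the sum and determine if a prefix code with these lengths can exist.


Sum = 2^(-1) + 2^(-2) + 2^(-4) + 2^(-5) + 2^(-5) + 2^(-5)
    = 0.5 + 0.25 + 0.0625 + 0.03125 + 0.03125 + 0.03125
    = 29/32 = 0.90625
Since 0.90625 <= 1, Kraft's inequality IS satisfied.
A prefix code with these lengths CAN exist.

Kraft sum = 0.90625. Satisfied.


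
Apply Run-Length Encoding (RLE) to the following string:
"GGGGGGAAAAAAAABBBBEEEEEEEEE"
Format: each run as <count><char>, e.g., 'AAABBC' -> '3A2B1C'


Scanning runs left to right:
  i=0: run of 'G' x 6 -> '6G'
  i=6: run of 'A' x 8 -> '8A'
  i=14: run of 'B' x 4 -> '4B'
  i=18: run of 'E' x 9 -> '9E'

RLE = 6G8A4B9E


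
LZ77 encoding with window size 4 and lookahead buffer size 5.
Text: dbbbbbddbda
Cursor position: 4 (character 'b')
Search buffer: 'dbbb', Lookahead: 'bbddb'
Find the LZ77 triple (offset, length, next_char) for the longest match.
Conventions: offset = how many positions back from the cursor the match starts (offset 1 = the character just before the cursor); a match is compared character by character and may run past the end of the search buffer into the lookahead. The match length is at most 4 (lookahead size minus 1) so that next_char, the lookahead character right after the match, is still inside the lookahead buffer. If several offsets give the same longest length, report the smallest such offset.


Try each offset into the search buffer:
  offset=1 (pos 3, char 'b'): match length 2
  offset=2 (pos 2, char 'b'): match length 2
  offset=3 (pos 1, char 'b'): match length 2
  offset=4 (pos 0, char 'd'): match length 0
Longest match has length 2, found at offsets 1, 2, 3; take the smallest, offset 1.
next_char = character at position 4 + 2 = 6 -> 'd'

Best match: offset=1, length=2 (matching 'bb' starting at position 3)
LZ77 triple: (1, 2, 'd')


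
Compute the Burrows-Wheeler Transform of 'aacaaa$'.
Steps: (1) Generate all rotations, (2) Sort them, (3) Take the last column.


Rotations (sorted):
  0: $aacaaa -> last char: a
  1: a$aacaa -> last char: a
  2: aa$aaca -> last char: a
  3: aaa$aac -> last char: c
  4: aacaaa$ -> last char: $
  5: acaaa$a -> last char: a
  6: caaa$aa -> last char: a


BWT = aaac$aa


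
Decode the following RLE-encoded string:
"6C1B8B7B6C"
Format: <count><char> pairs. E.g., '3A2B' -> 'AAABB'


Expanding each <count><char> pair:
  6C -> 'CCCCCC'
  1B -> 'B'
  8B -> 'BBBBBBBB'
  7B -> 'BBBBBBB'
  6C -> 'CCCCCC'

Decoded = CCCCCCBBBBBBBBBBBBBBBBCCCCCC


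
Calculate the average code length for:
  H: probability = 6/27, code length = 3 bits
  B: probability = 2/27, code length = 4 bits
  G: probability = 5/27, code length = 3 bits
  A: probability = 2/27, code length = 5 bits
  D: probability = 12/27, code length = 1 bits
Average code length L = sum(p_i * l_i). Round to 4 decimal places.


Weighted contributions p_i * l_i:
  H: (6/27) * 3 = 18/27
  B: (2/27) * 4 = 8/27
  G: (5/27) * 3 = 15/27
  A: (2/27) * 5 = 10/27
  D: (12/27) * 1 = 12/27
Sum = (18 + 8 + 15 + 10 + 12)/27 = 63/27

L = 63/27 = 2.3333 bits/symbol


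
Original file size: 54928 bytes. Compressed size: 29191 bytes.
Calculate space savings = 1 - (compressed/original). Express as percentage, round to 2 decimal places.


ratio = compressed/original = 29191/54928 = 0.531441
savings = 1 - ratio = 1 - 0.531441 = 0.468559
as a percentage: 0.468559 * 100 = 46.86%

Space savings = 1 - 29191/54928 = 46.86%


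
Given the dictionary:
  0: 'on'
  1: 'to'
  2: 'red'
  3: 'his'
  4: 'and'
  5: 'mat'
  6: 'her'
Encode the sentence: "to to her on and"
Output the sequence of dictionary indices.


Look up each word in the dictionary:
  'to' -> 1
  'to' -> 1
  'her' -> 6
  'on' -> 0
  'and' -> 4

Encoded: [1, 1, 6, 0, 4]


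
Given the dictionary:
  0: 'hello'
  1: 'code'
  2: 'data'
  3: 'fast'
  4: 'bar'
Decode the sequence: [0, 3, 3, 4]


Look up each index in the dictionary:
  0 -> 'hello'
  3 -> 'fast'
  3 -> 'fast'
  4 -> 'bar'

Decoded: "hello fast fast bar"


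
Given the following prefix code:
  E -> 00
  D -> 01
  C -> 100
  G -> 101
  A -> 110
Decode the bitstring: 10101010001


Decoding step by step:
Bits 101 -> G
Bits 01 -> D
Bits 01 -> D
Bits 00 -> E
Bits 01 -> D


Decoded message: GDDED


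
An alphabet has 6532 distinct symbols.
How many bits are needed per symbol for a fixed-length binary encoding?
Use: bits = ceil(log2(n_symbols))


log2(6532) = 12.6733
Bracket: 2^12 = 4096 < 6532 <= 2^13 = 8192
So ceil(log2(6532)) = 13

bits = ceil(log2(6532)) = ceil(12.6733) = 13 bits


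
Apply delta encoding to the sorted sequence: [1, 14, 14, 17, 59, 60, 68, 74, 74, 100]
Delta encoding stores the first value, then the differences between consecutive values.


First value: 1
Deltas:
  14 - 1 = 13
  14 - 14 = 0
  17 - 14 = 3
  59 - 17 = 42
  60 - 59 = 1
  68 - 60 = 8
  74 - 68 = 6
  74 - 74 = 0
  100 - 74 = 26


Delta encoded: [1, 13, 0, 3, 42, 1, 8, 6, 0, 26]


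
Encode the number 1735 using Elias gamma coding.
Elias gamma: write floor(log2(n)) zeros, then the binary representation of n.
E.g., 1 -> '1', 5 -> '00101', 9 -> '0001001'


num_bits = floor(log2(1735)) + 1 = 11
leading_zeros = num_bits - 1 = 10
binary(1735) = 11011000111

Elias gamma(1735) = '0000000000' + '11011000111' = 000000000011011000111 (21 bits)


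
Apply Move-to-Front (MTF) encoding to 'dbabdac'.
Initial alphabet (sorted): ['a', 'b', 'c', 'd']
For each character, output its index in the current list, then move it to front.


MTF encoding:
'd': index 3 in ['a', 'b', 'c', 'd'] -> ['d', 'a', 'b', 'c']
'b': index 2 in ['d', 'a', 'b', 'c'] -> ['b', 'd', 'a', 'c']
'a': index 2 in ['b', 'd', 'a', 'c'] -> ['a', 'b', 'd', 'c']
'b': index 1 in ['a', 'b', 'd', 'c'] -> ['b', 'a', 'd', 'c']
'd': index 2 in ['b', 'a', 'd', 'c'] -> ['d', 'b', 'a', 'c']
'a': index 2 in ['d', 'b', 'a', 'c'] -> ['a', 'd', 'b', 'c']
'c': index 3 in ['a', 'd', 'b', 'c'] -> ['c', 'a', 'd', 'b']


Output: [3, 2, 2, 1, 2, 2, 3]


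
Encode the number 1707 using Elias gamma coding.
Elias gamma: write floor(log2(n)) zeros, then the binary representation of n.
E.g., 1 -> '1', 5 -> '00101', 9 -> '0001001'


num_bits = floor(log2(1707)) + 1 = 11
leading_zeros = num_bits - 1 = 10
binary(1707) = 11010101011

Elias gamma(1707) = '0000000000' + '11010101011' = 000000000011010101011 (21 bits)


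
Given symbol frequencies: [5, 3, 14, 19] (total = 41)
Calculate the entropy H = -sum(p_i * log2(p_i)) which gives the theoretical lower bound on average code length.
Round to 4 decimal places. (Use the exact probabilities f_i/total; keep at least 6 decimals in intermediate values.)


Per-symbol terms -p_i * log2(p_i) with p_i = f_i/41:
  p = 5/41 = 0.121951: log2(p) = -3.035624, -p*log2(p) = 0.370198
  p = 3/41 = 0.073171: log2(p) = -3.772590, -p*log2(p) = 0.276043
  p = 14/41 = 0.341463: log2(p) = -1.550197, -p*log2(p) = 0.529336
  p = 19/41 = 0.463415: log2(p) = -1.109624, -p*log2(p) = 0.514216
H = 0.370198 + 0.276043 + 0.529336 + 0.514216 = 1.689793

H = 1.6898 bits/symbol


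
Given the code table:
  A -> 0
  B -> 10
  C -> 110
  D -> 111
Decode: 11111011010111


Decoding:
111 -> D
110 -> C
110 -> C
10 -> B
111 -> D


Result: DCCBD


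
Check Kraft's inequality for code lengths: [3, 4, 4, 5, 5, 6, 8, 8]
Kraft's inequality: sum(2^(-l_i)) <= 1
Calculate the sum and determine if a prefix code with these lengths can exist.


Sum = 2^(-3) + 2^(-4) + 2^(-4) + 2^(-5) + 2^(-5) + 2^(-6) + 2^(-8) + 2^(-8)
    = 0.125 + 0.0625 + 0.0625 + 0.03125 + 0.03125 + 0.015625 + 0.00390625 + 0.00390625
    = 86/256 = 0.3359375
Since 0.3359375 <= 1, Kraft's inequality IS satisfied.
A prefix code with these lengths CAN exist.

Kraft sum = 0.3359375. Satisfied.


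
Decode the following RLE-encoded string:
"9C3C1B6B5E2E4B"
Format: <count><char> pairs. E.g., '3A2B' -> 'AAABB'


Expanding each <count><char> pair:
  9C -> 'CCCCCCCCC'
  3C -> 'CCC'
  1B -> 'B'
  6B -> 'BBBBBB'
  5E -> 'EEEEE'
  2E -> 'EE'
  4B -> 'BBBB'

Decoded = CCCCCCCCCCCCBBBBBBBEEEEEEEBBBB


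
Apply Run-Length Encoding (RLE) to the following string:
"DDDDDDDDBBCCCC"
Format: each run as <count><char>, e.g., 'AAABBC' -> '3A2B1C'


Scanning runs left to right:
  i=0: run of 'D' x 8 -> '8D'
  i=8: run of 'B' x 2 -> '2B'
  i=10: run of 'C' x 4 -> '4C'

RLE = 8D2B4C


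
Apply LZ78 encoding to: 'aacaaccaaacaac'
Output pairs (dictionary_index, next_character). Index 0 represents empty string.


LZ78 encoding steps:
Dictionary: {0: ''}
Step 1: w='' (idx 0), next='a' -> output (0, 'a'), add 'a' as idx 1
Step 2: w='a' (idx 1), next='c' -> output (1, 'c'), add 'ac' as idx 2
Step 3: w='a' (idx 1), next='a' -> output (1, 'a'), add 'aa' as idx 3
Step 4: w='' (idx 0), next='c' -> output (0, 'c'), add 'c' as idx 4
Step 5: w='c' (idx 4), next='a' -> output (4, 'a'), add 'ca' as idx 5
Step 6: w='aa' (idx 3), next='c' -> output (3, 'c'), add 'aac' as idx 6
Step 7: w='aac' (idx 6), end of input -> output (6, '')


Encoded: [(0, 'a'), (1, 'c'), (1, 'a'), (0, 'c'), (4, 'a'), (3, 'c'), (6, '')]
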